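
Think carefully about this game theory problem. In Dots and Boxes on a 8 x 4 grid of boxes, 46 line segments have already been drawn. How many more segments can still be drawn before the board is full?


Grid: 8 x 4 boxes, i.e. 9 rows and 5 columns of dots.
Horizontal edges: (rows + 1) * cols = 9 * 4 = 36
Vertical edges: rows * (cols + 1) = 8 * 5 = 40
Total edges: 36 + 40 = 76
Edges drawn: 46
Remaining: 76 - 46 = 30

30


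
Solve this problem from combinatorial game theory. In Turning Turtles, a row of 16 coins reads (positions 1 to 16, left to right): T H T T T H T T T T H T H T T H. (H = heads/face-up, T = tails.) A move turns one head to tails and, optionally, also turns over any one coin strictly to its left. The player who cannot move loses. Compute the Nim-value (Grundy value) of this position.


Coins: T H T T T H T T T T H T H T T H
Key fact: a single head at position k behaves exactly like a Nim heap of size k (turning it to T and optionally flipping a coin at j < k corresponds to moving the heap from k to j, or to 0), and heads combine as a disjunctive sum (two heads at the same place would cancel, matching j XOR j = 0). So the Nim-value is the XOR of the 1-indexed positions of the heads.
Face-up positions (1-indexed): [2, 6, 11, 13, 16]
XOR 0 with 2: 0 XOR 2 = 2
XOR 2 with 6: 2 XOR 6 = 4
XOR 4 with 11: 4 XOR 11 = 15
XOR 15 with 13: 15 XOR 13 = 2
XOR 2 with 16: 2 XOR 16 = 18
Nim-value = 18

18


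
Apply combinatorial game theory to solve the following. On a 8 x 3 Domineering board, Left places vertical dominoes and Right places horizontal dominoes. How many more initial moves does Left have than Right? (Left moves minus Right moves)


Board is 8 x 3 (rows x cols).
Left (vertical) placements: (rows-1) * cols = 7 * 3 = 21
Right (horizontal) placements: rows * (cols-1) = 8 * 2 = 16
Advantage = Left - Right = 21 - 16 = 5

5


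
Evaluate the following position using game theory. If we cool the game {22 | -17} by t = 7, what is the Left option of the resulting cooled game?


Original game: {22 | -17} (a switch {a | b} with a > b).
Cooling by t (for t below the temperature (a - b)/2 = 39/2) taxes each move by t: {a | b} cooled by t is {a - t | b + t}.
Cooling amount: t = 7
Cooled Left option: 22 - 7 = 15
Cooled Right option: -17 + 7 = -10
Cooled game: {15 | -10}
Left option = 15

15


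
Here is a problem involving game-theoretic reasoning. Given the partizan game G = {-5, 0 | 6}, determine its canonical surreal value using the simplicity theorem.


Left options: {-5, 0}, max = 0
Right options: {6}, min = 6
All options are numbers and max(Left) < min(Right), so by the simplicity theorem the value is the simplest (earliest-born) number strictly between 0 and 6.
Integers 1 through 5 all lie strictly between 0 and 6.
Among integers, the simplest (lowest birthday = smallest |n|; 0 is born on day 0, +-n on day n) is 1.
No non-integer in the interval can be simpler: if x is a non-integer in the interval, then floor(x) or ceil(x) also lies in the interval (the interval contains an integer), and both are proper prefixes of x's sign expansion, i.e. born earlier. So the game value is 1.
Game value = 1

1


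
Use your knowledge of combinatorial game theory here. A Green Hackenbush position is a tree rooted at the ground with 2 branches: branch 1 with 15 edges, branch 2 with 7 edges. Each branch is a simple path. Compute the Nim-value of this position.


The tree has 2 branches from the ground vertex.
In Green Hackenbush, the Nim-value of a simple path of length k is k.
Branch 1: length 15, Nim-value = 15
Branch 2: length 7, Nim-value = 7
Total Nim-value = XOR of all branch values:
0 XOR 15 = 15
15 XOR 7 = 8
Nim-value of the tree = 8

8


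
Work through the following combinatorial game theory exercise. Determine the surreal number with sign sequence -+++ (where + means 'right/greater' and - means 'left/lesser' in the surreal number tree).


Sign expansion: -+++
Rule: track bounds (lo, hi), initially (-inf, +inf). On '+', the current value becomes lo and we move to the simplest number in (value, hi): value + 1 if hi = +inf, otherwise the midpoint (value + hi)/2. On '-', the current value becomes hi and we move to value - 1 if lo = -inf, otherwise the midpoint (lo + value)/2.
Start at 0.
Step 1: sign = -, move left. Bounds: (-inf, 0). Value = -1
Step 2: sign = +, move right. Bounds: (-1, 0). Value = -1/2
Step 3: sign = +, move right. Bounds: (-1/2, 0). Value = -1/4
Step 4: sign = +, move right. Bounds: (-1/4, 0). Value = -1/8
The surreal number with sign expansion -+++ is -1/8.

-1/8


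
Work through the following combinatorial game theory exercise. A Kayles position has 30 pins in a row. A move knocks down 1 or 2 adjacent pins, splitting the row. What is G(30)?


Kayles: a move removes 1 or 2 adjacent pins from a contiguous row.
Removing pins from a row of k leaves two independent rows (a, b) with a + b = k - 1 (one pin) or a + b = k - 2 (two pins); an end removal gives a = 0.
By Sprague-Grundy, G(k) = mex{ G(a) XOR G(b) } over all these splits. G(0) = 0.
G(1): splits (0,0):0^0=0 -> mex({0}) = 1
G(2): splits (0,1):0^1=1 (0,0):0^0=0 -> mex({0, 1}) = 2
G(3): splits (0,2):0^2=2 (1,1):1^1=0 (0,1):0^1=1 -> mex({0, 1, 2}) = 3
G(4): splits (0,3):0^3=3 (1,2):1^2=3 (0,2):0^2=2 (1,1):1^1=0 -> mex({0, 2, 3}) = 1
G(5): splits (0,4):0^1=1 (1,3):1^3=2 (2,2):2^2=0 (0,3):0^3=3 (1,2):1^2=3 -> mex({0, 1, 2, 3}) = 4
G(6) = mex({0, 1, 2, 4}) = 3
G(7) = mex({0, 1, 3, 4, 5}) = 2
G(8) = mex({0, 2, 3, 5, 6}) = 1
G(9) = mex({0, 1, 2, 3, 6, 7}) = 4
G(10) = mex({0, 1, 3, 4, 5, 7}) = 2
G(11) = mex({0, 1, 2, 3, 4, 5}) = 6
G(12) = mex({0, 1, 2, 3, 5, 6, 7}) = 4
G(13) = mex({0, 2, 3, 4, 6, 7}) = 1
G(14) = mex({0, 1, 4, 5, 6, 7}) = 2
G(15) = mex({0, 1, 2, 3, 4, 5, 6}) = 7
G(16) = mex({0, 2, 3, 5, 6, 7}) = 1
G(17) = mex({0, 1, 2, 3, 5, 6, 7}) = 4
G(18) = mex({0, 1, 2, 4, 5, 6}) = 3
G(19) = mex({0, 1, 3, 4, 5, 7}) = 2
G(20) = mex({0, 2, 3, 4, 5, 6, 7}) = 1
G(21) = mex({0, 1, 2, 3, 5, 6, 7}) = 4
G(22) = mex({0, 1, 2, 3, 4, 5, 7}) = 6
G(23) = mex({0, 1, 2, 3, 4, 5, 6}) = 7
G(24) = mex({0, 1, 2, 3, 5, 6, 7}) = 4
G(25) = mex({0, 2, 3, 4, 6, 7}) = 1
G(26) = mex({0, 1, 3, 4, 5, 6, 7}) = 2
G(27) = mex({0, 1, 2, 3, 4, 5, 6, 7}) = 8
G(28) = mex({0, 1, 2, 3, 4, 6, 7, 8}) = 5
G(29) = mex({0, 1, 2, 3, 5, 6, 7, 8, 9}) = 4
G(30) = mex({0, 1, 2, 3, 4, 5, 6, 9, 10}) = 7
Therefore G(30) = 7.

7


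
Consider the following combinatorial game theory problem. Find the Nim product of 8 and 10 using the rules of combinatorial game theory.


Nim multiplication is bilinear over XOR: (u XOR v) * w = (u*w) XOR (v*w).
So we split each operand into its bit components and XOR the pairwise Nim products.
8 = 8 (as XOR of powers of 2).
10 = 2 + 8 (as XOR of powers of 2).
Using the standard Nim-product table on single bits:
  2*2 = 3,   2*4 = 8,   2*8 = 12,
  4*4 = 6,   4*8 = 11,  8*8 = 13,
and  1*x = x (identity), k*l = l*k (commutative).
Pairwise Nim products:
  8 * 2 = 12
  8 * 8 = 13
XOR them: 12 XOR 13 = 1.
Result: 8 * 10 = 1 (in Nim).

1


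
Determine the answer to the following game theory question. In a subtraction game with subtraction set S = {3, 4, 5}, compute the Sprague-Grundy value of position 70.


The subtraction set is S = {3, 4, 5}.
G(k) = mex{ G(k - s) : s in S, s <= k }. We compute iteratively: G(0) = 0.
G(1) = mex({}) = 0
G(2) = mex({}) = 0
G(3) = mex({0}) = 1
G(4) = mex({0}) = 1
G(5) = mex({0}) = 1
G(6) = mex({0, 1}) = 2
G(7) = mex({0, 1}) = 2
G(8) = mex({1}) = 0
G(9) = mex({1, 2}) = 0
G(10) = mex({1, 2}) = 0
G(11) = mex({0, 2}) = 1
G(12) = mex({0, 2}) = 1
Observe that G(8)..G(12) = 0, 0, 0, 1, 1 repeats G(0)..G(4) = 0, 0, 0, 1, 1.
For k >= max(S) = 5, G(k) is determined by the previous 5 values G(k-5)..G(k-1); a window of 5 consecutive values has recurred shifted by 8, so by induction G(k + 8) = G(k) for all k >= 0: the sequence is periodic from the start with period 8.
One period: G(0..7) = 0, 0, 0, 1, 1, 1, 2, 2.
70 mod 8 = 6, so G(70) = G(6) = 2.

2


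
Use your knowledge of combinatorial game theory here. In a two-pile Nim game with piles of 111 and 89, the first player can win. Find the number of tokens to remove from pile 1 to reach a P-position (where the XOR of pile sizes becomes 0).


Piles: 111 and 89
Current XOR: 111 XOR 89 = 54 (non-zero, so this is an N-position).
To make the XOR zero, we need to find a move that balances the piles.
For pile 1 (size 111): target = 111 XOR 54 = 89
We reduce pile 1 from 111 to 89.
Tokens removed: 111 - 89 = 22
Verification: 89 XOR 89 = 0

22


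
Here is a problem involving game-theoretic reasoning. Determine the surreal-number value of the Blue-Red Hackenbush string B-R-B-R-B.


Edges (from ground): B-R-B-R-B
By Berlekamp's sign-expansion rule, a Blue-Red Hackenbush stalk has the value of the surreal number whose sign sequence is the edge sequence with B -> + and R -> -.
Sign sequence: +-+-+
Trace the sign expansion in the surreal number tree, starting from 0:
Edge 1: B (sign +) -> bounds (0, +inf), value = 1
Edge 2: R (sign -) -> bounds (0, 1), value = 1/2
Edge 3: B (sign +) -> bounds (1/2, 1), value = 3/4
Edge 4: R (sign -) -> bounds (1/2, 3/4), value = 5/8
Edge 5: B (sign +) -> bounds (5/8, 3/4), value = 11/16
Game value = 11/16

11/16


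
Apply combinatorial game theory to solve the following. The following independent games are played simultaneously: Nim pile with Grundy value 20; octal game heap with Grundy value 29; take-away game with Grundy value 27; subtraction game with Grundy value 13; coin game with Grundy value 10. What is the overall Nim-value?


By the Sprague-Grundy theorem, the Grundy value of a sum of games is the XOR of individual Grundy values.
Nim pile: Grundy value = 20. Running XOR: 0 XOR 20 = 20
octal game heap: Grundy value = 29. Running XOR: 20 XOR 29 = 9
take-away game: Grundy value = 27. Running XOR: 9 XOR 27 = 18
subtraction game: Grundy value = 13. Running XOR: 18 XOR 13 = 31
coin game: Grundy value = 10. Running XOR: 31 XOR 10 = 21
The combined Grundy value is 21.

21


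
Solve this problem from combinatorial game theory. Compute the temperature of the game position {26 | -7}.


The game is {26 | -7}, a switch {a | b} with numbers a > b.
Cooling {a | b} by t gives {a - t | b + t}, which stops being hot when a - t = b + t, i.e. at t = (a - b)/2. So the temperature of a switch is (a - b)/2.
Temperature = (Left option - Right option) / 2
= (26 - (-7)) / 2
= 33 / 2
= 33/2

33/2


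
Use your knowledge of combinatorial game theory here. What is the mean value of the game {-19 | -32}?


Game = {-19 | -32}, a switch {a | b} with numbers a > b.
Its thermograph has left wall a - t and right wall b + t, which meet at t = (a - b)/2, where both equal (a + b)/2. So the mast (mean value) is at (a + b)/2.
Mean = (-19 + (-32))/2 = -51/2 = -51/2

-51/2


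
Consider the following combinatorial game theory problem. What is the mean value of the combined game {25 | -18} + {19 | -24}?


G1 = {25 | -18}, G2 = {19 | -24}
Each is a switch {a | b} with numbers a > b; its mean value is (a + b)/2, and mean value is additive over game sums: m(G1 + G2) = m(G1) + m(G2).
Mean of G1 = (25 + (-18))/2 = 7/2 = 7/2
Mean of G2 = (19 + (-24))/2 = -5/2 = -5/2
Mean of G1 + G2 = 7/2 + -5/2 = 1

1


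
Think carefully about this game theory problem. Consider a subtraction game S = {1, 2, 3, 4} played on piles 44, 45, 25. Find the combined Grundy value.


Subtraction set: {1, 2, 3, 4}
For this subtraction set, G(n) = n mod 5 (period = max + 1 = 5).
Pile 1 (size 44): G(44) = 44 mod 5 = 4
Pile 2 (size 45): G(45) = 45 mod 5 = 0
Pile 3 (size 25): G(25) = 25 mod 5 = 0
Total Grundy value = XOR of all: 4 XOR 0 XOR 0 = 4

4


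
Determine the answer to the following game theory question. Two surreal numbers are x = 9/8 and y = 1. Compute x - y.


x = 9/8, y = 1
Converting to common denominator: 8
x = 9/8, y = 8/8
x - y = 9/8 - 1 = 1/8

1/8


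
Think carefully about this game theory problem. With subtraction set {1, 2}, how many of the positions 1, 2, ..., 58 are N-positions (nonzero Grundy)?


Subtraction set S = {1, 2}, so G(n) = n mod 3.
G(n) = 0 when n is a multiple of 3.
Multiples of 3 in [1, 58]: 19
N-positions (nonzero Grundy) = 58 - 19 = 39

39


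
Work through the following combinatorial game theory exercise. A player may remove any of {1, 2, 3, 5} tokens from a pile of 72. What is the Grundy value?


The subtraction set is S = {1, 2, 3, 5}.
G(k) = mex{ G(k - s) : s in S, s <= k }. We compute iteratively: G(0) = 0.
G(1) = mex({0}) = 1
G(2) = mex({0, 1}) = 2
G(3) = mex({0, 1, 2}) = 3
G(4) = mex({1, 2, 3}) = 0
G(5) = mex({0, 2, 3}) = 1
G(6) = mex({0, 1, 3}) = 2
G(7) = mex({0, 1, 2}) = 3
G(8) = mex({1, 2, 3}) = 0
Observe that G(4)..G(8) = 0, 1, 2, 3, 0 repeats G(0)..G(4) = 0, 1, 2, 3, 0.
For k >= max(S) = 5, G(k) is determined by the previous 5 values G(k-5)..G(k-1); a window of 5 consecutive values has recurred shifted by 4, so by induction G(k + 4) = G(k) for all k >= 0: the sequence is periodic from the start with period 4.
One period: G(0..3) = 0, 1, 2, 3.
72 mod 4 = 0, so G(72) = G(0) = 0.

0


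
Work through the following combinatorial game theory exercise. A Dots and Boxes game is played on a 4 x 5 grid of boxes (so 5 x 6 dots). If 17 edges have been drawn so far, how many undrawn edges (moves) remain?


Grid: 4 x 5 boxes, i.e. 5 rows and 6 columns of dots.
Horizontal edges: (rows + 1) * cols = 5 * 5 = 25
Vertical edges: rows * (cols + 1) = 4 * 6 = 24
Total edges: 25 + 24 = 49
Edges drawn: 17
Remaining: 49 - 17 = 32

32


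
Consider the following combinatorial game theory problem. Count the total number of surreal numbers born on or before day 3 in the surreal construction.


Day 0: {|} = 0 is born. Count = 1.
Day n: the number of surreal numbers born by day n is 2^(n+1) - 1.
By day 0: 2^1 - 1 = 1
By day 1: 2^2 - 1 = 3
By day 2: 2^3 - 1 = 7
By day 3: 2^4 - 1 = 15
By day 3: 15 surreal numbers.

15


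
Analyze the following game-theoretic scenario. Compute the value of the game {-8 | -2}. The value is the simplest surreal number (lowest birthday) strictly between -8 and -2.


Left options: {-8}, max = -8
Right options: {-2}, min = -2
All options are numbers and max(Left) < min(Right), so by the simplicity theorem the value is the simplest (earliest-born) number strictly between -8 and -2.
Integers -7 through -3 all lie strictly between -8 and -2.
Among integers, the simplest (lowest birthday = smallest |n|; 0 is born on day 0, +-n on day n) is -3.
No non-integer in the interval can be simpler: if x is a non-integer in the interval, then floor(x) or ceil(x) also lies in the interval (the interval contains an integer), and both are proper prefixes of x's sign expansion, i.e. born earlier. So the game value is -3.
Game value = -3

-3


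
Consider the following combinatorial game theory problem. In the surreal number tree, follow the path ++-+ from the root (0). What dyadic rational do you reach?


Sign expansion: ++-+
Rule: track bounds (lo, hi), initially (-inf, +inf). On '+', the current value becomes lo and we move to the simplest number in (value, hi): value + 1 if hi = +inf, otherwise the midpoint (value + hi)/2. On '-', the current value becomes hi and we move to value - 1 if lo = -inf, otherwise the midpoint (lo + value)/2.
Start at 0.
Step 1: sign = +, move right. Bounds: (0, +inf). Value = 1
Step 2: sign = +, move right. Bounds: (1, +inf). Value = 2
Step 3: sign = -, move left. Bounds: (1, 2). Value = 3/2
Step 4: sign = +, move right. Bounds: (3/2, 2). Value = 7/4
The surreal number with sign expansion ++-+ is 7/4.

7/4


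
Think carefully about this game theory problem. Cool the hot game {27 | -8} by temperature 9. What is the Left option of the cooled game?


Original game: {27 | -8} (a switch {a | b} with a > b).
Cooling by t (for t below the temperature (a - b)/2 = 35/2) taxes each move by t: {a | b} cooled by t is {a - t | b + t}.
Cooling amount: t = 9
Cooled Left option: 27 - 9 = 18
Cooled Right option: -8 + 9 = 1
Cooled game: {18 | 1}
Left option = 18

18


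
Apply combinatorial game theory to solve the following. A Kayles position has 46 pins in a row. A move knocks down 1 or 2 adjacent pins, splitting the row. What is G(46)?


Kayles: a move removes 1 or 2 adjacent pins from a contiguous row.
Removing pins from a row of k leaves two independent rows (a, b) with a + b = k - 1 (one pin) or a + b = k - 2 (two pins); an end removal gives a = 0.
By Sprague-Grundy, G(k) = mex{ G(a) XOR G(b) } over all these splits. G(0) = 0.
G(1): splits (0,0):0^0=0 -> mex({0}) = 1
G(2): splits (0,1):0^1=1 (0,0):0^0=0 -> mex({0, 1}) = 2
G(3): splits (0,2):0^2=2 (1,1):1^1=0 (0,1):0^1=1 -> mex({0, 1, 2}) = 3
G(4): splits (0,3):0^3=3 (1,2):1^2=3 (0,2):0^2=2 (1,1):1^1=0 -> mex({0, 2, 3}) = 1
G(5): splits (0,4):0^1=1 (1,3):1^3=2 (2,2):2^2=0 (0,3):0^3=3 (1,2):1^2=3 -> mex({0, 1, 2, 3}) = 4
G(6) = mex({0, 1, 2, 4}) = 3
G(7) = mex({0, 1, 3, 4, 5}) = 2
G(8) = mex({0, 2, 3, 5, 6}) = 1
G(9) = mex({0, 1, 2, 3, 6, 7}) = 4
G(10) = mex({0, 1, 3, 4, 5, 7}) = 2
G(11) = mex({0, 1, 2, 3, 4, 5}) = 6
G(12) = mex({0, 1, 2, 3, 5, 6, 7}) = 4
G(13) = mex({0, 2, 3, 4, 6, 7}) = 1
G(14) = mex({0, 1, 4, 5, 6, 7}) = 2
G(15) = mex({0, 1, 2, 3, 4, 5, 6}) = 7
G(16) = mex({0, 2, 3, 5, 6, 7}) = 1
G(17) = mex({0, 1, 2, 3, 5, 6, 7}) = 4
G(18) = mex({0, 1, 2, 4, 5, 6}) = 3
G(19) = mex({0, 1, 3, 4, 5, 7}) = 2
G(20) = mex({0, 2, 3, 4, 5, 6, 7}) = 1
G(21) = mex({0, 1, 2, 3, 5, 6, 7}) = 4
G(22) = mex({0, 1, 2, 3, 4, 5, 7}) = 6
G(23) = mex({0, 1, 2, 3, 4, 5, 6}) = 7
G(24) = mex({0, 1, 2, 3, 5, 6, 7}) = 4
G(25) = mex({0, 2, 3, 4, 6, 7}) = 1
G(26) = mex({0, 1, 3, 4, 5, 6, 7}) = 2
G(27) = mex({0, 1, 2, 3, 4, 5, 6, 7}) = 8
G(28) = mex({0, 1, 2, 3, 4, 6, 7, 8}) = 5
G(29) = mex({0, 1, 2, 3, 5, 6, 7, 8, 9}) = 4
G(30) = mex({0, 1, 2, 3, 4, 5, 6, 9, 10}) = 7
G(31) = mex({0, 1, 3, 4, 5, 7, 10, 11}) = 2
G(32) = mex({0, 2, 3, 4, 5, 6, 7, 9, 11}) = 1
G(33) = mex({0, 1, 2, 3, 4, 5, 6, 7, 9, 12}) = 8
G(34) = mex({0, 1, 2, 3, 4, 5, 7, 8, 11, 12}) = 6
G(35) = mex({0, 1, 2, 3, 4, 5, 6, 8, 9, 10, 11}) = 7
G(36) = mex({0, 1, 2, 3, 5, 6, 7, 9, 10}) = 4
G(37) = mex({0, 2, 3, 4, 6, 7, 9, 10, 11, 12}) = 1
G(38) = mex({0, 1, 3, 4, 5, 6, 7, 9, 10, 11, 12}) = 2
G(39) = mex({0, 1, 2, 4, 5, 6, 7, 9, 10, 12, 14}) = 3
G(40) = mex({0, 2, 3, 4, 6, 7, 11, 12, 14}) = 1
G(41) = mex({0, 1, 2, 3, 5, 6, 7, 9, 10, 11, 12}) = 4
G(42) = mex({0, 1, 2, 3, 4, 5, 6, 9, 10}) = 7
G(43) = mex({0, 1, 3, 4, 5, 7, 9, 10, 12, 15}) = 2
G(44) = mex({0, 2, 3, 4, 5, 6, 7, 9, 10, 12, 15}) = 1
G(45) = mex({0, 1, 2, 3, 4, 5, 6, 7, 9, 10, 12, 14}) = 8
G(46) = mex({0, 1, 3, 4, 5, 7, 8, 11, 12, 14}) = 2
Therefore G(46) = 2.

2


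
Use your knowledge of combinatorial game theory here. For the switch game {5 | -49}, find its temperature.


The game is {5 | -49}, a switch {a | b} with numbers a > b.
Cooling {a | b} by t gives {a - t | b + t}, which stops being hot when a - t = b + t, i.e. at t = (a - b)/2. So the temperature of a switch is (a - b)/2.
Temperature = (Left option - Right option) / 2
= (5 - (-49)) / 2
= 54 / 2
= 27

27


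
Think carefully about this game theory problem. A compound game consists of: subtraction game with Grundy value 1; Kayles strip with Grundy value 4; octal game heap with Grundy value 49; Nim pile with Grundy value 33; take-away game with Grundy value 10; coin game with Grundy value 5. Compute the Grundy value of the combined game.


By the Sprague-Grundy theorem, the Grundy value of a sum of games is the XOR of individual Grundy values.
subtraction game: Grundy value = 1. Running XOR: 0 XOR 1 = 1
Kayles strip: Grundy value = 4. Running XOR: 1 XOR 4 = 5
octal game heap: Grundy value = 49. Running XOR: 5 XOR 49 = 52
Nim pile: Grundy value = 33. Running XOR: 52 XOR 33 = 21
take-away game: Grundy value = 10. Running XOR: 21 XOR 10 = 31
coin game: Grundy value = 5. Running XOR: 31 XOR 5 = 26
The combined Grundy value is 26.

26


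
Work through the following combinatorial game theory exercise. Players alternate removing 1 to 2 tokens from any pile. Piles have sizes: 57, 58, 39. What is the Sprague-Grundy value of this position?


Subtraction set: {1, 2}
For this subtraction set, G(n) = n mod 3 (period = max + 1 = 3).
Pile 1 (size 57): G(57) = 57 mod 3 = 0
Pile 2 (size 58): G(58) = 58 mod 3 = 1
Pile 3 (size 39): G(39) = 39 mod 3 = 0
Total Grundy value = XOR of all: 0 XOR 1 XOR 0 = 1

1


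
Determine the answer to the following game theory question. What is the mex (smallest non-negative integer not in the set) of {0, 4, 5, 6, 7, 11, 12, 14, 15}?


Set = {0, 4, 5, 6, 7, 11, 12, 14, 15}
0 is in the set.
1 is NOT in the set. This is the mex.
mex = 1

1


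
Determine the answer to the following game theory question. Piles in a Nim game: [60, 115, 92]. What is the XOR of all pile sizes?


We need the XOR (exclusive or) of all pile sizes.
After XOR-ing pile 1 (size 60): 0 XOR 60 = 60
After XOR-ing pile 2 (size 115): 60 XOR 115 = 79
After XOR-ing pile 3 (size 92): 79 XOR 92 = 19
The Nim-value of this position is 19.

19


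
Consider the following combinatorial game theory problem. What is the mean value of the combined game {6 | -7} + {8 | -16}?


G1 = {6 | -7}, G2 = {8 | -16}
Each is a switch {a | b} with numbers a > b; its mean value is (a + b)/2, and mean value is additive over game sums: m(G1 + G2) = m(G1) + m(G2).
Mean of G1 = (6 + (-7))/2 = -1/2 = -1/2
Mean of G2 = (8 + (-16))/2 = -8/2 = -4
Mean of G1 + G2 = -1/2 + -4 = -9/2

-9/2


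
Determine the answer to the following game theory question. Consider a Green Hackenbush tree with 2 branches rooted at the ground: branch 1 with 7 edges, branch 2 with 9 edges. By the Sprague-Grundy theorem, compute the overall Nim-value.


The tree has 2 branches from the ground vertex.
In Green Hackenbush, the Nim-value of a simple path of length k is k.
Branch 1: length 7, Nim-value = 7
Branch 2: length 9, Nim-value = 9
Total Nim-value = XOR of all branch values:
0 XOR 7 = 7
7 XOR 9 = 14
Nim-value of the tree = 14

14


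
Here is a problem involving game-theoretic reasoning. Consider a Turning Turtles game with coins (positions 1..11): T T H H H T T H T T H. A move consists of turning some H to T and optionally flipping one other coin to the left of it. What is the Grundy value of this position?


Coins: T T H H H T T H T T H
Key fact: a single head at position k behaves exactly like a Nim heap of size k (turning it to T and optionally flipping a coin at j < k corresponds to moving the heap from k to j, or to 0), and heads combine as a disjunctive sum (two heads at the same place would cancel, matching j XOR j = 0). So the Nim-value is the XOR of the 1-indexed positions of the heads.
Face-up positions (1-indexed): [3, 4, 5, 8, 11]
XOR 0 with 3: 0 XOR 3 = 3
XOR 3 with 4: 3 XOR 4 = 7
XOR 7 with 5: 7 XOR 5 = 2
XOR 2 with 8: 2 XOR 8 = 10
XOR 10 with 11: 10 XOR 11 = 1
Nim-value = 1

1


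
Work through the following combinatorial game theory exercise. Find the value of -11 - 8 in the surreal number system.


x = -11, y = 8
x - y = -11 - 8 = -19

-19


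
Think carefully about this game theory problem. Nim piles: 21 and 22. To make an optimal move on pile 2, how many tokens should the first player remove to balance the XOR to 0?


Piles: 21 and 22
Current XOR: 21 XOR 22 = 3 (non-zero, so this is an N-position).
To make the XOR zero, we need to find a move that balances the piles.
For pile 2 (size 22): target = 22 XOR 3 = 21
We reduce pile 2 from 22 to 21.
Tokens removed: 22 - 21 = 1
Verification: 21 XOR 21 = 0

1


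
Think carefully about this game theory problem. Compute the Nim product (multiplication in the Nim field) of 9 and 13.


Nim multiplication is bilinear over XOR: (u XOR v) * w = (u*w) XOR (v*w).
So we split each operand into its bit components and XOR the pairwise Nim products.
9 = 1 + 8 (as XOR of powers of 2).
13 = 1 + 4 + 8 (as XOR of powers of 2).
Using the standard Nim-product table on single bits:
  2*2 = 3,   2*4 = 8,   2*8 = 12,
  4*4 = 6,   4*8 = 11,  8*8 = 13,
and  1*x = x (identity), k*l = l*k (commutative).
Pairwise Nim products:
  1 * 1 = 1
  1 * 4 = 4
  1 * 8 = 8
  8 * 1 = 8
  8 * 4 = 11
  8 * 8 = 13
XOR them: 1 XOR 4 XOR 8 XOR 8 XOR 11 XOR 13 = 3.
Result: 9 * 13 = 3 (in Nim).

3


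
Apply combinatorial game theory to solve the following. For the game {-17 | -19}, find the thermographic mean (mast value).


Game = {-17 | -19}, a switch {a | b} with numbers a > b.
Its thermograph has left wall a - t and right wall b + t, which meet at t = (a - b)/2, where both equal (a + b)/2. So the mast (mean value) is at (a + b)/2.
Mean = (-17 + (-19))/2 = -36/2 = -18

-18


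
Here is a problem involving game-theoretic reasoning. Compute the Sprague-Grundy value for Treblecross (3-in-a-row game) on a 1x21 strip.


Treblecross: place X on empty cells; 3-in-a-row wins.
Playing within two cells of an existing X lets the opponent win at once, so sensible play treats the cells i-2..i+2 around each X as dead. The player left with no safe cell loses, so this is a normal-play take-away game on strips of safe cells.
Placing X at cell i (0-indexed) of a strip of k safe cells leaves independent strips of sizes max(0, i-2) and max(0, k-i-3). Hence G(k) = mex{ G(max(0,i-2)) XOR G(max(0,k-i-3)) : 0 <= i < k }, with G(0) = 0.
G(1): splits (0,0):0^0=0 -> mex({0}) = 1
G(2): splits (0,0):0^0=0 -> mex({0}) = 1
G(3): splits (0,0):0^0=0 -> mex({0}) = 1
G(4): splits (0,1):0^1=1 (0,0):0^0=0 -> mex({0, 1}) = 2
G(5): splits (0,2):0^1=1 (0,1):0^1=1 (0,0):0^0=0 -> mex({0, 1}) = 2
G(6) = mex({1}) = 0
G(7) = mex({0, 1, 2}) = 3
G(8) = mex({0, 1, 2}) = 3
G(9) = mex({0, 2}) = 1
G(10) = mex({0, 2, 3}) = 1
G(11) = mex({0, 3}) = 1
G(12) = mex({1, 3}) = 0
G(13) = mex({0, 1, 2, 3}) = 4
G(14) = mex({0, 1, 2}) = 3
G(15) = mex({0, 1, 2}) = 3
G(16) = mex({0, 1, 2, 4}) = 3
G(17) = mex({0, 1, 3, 4}) = 2
G(18) = mex({0, 1, 3, 4}) = 2
G(19) = mex({0, 1, 3, 5}) = 2
G(20) = mex({0, 1, 2, 3, 5}) = 4
G(21) = mex({0, 1, 2, 3, 5}) = 4
Therefore G(21) = 4.

4


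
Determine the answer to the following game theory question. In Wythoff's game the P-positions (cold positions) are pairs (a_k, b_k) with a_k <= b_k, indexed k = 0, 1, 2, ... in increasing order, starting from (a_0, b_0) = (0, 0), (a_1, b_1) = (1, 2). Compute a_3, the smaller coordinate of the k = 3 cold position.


By Wythoff's theorem, a_k = floor(k * phi) and b_k = floor(k * phi^2) = a_k + k, where phi = (1 + sqrt(5))/2 is the golden ratio.
phi = (1 + sqrt(5))/2 = 1.618034
k = 3
k * phi = 3 * 1.618034 = 4.854102
a_3 = floor(k * phi) = 4

4


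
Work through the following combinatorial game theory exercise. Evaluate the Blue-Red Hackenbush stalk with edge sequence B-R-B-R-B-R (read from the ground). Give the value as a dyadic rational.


Edges (from ground): B-R-B-R-B-R
By Berlekamp's sign-expansion rule, a Blue-Red Hackenbush stalk has the value of the surreal number whose sign sequence is the edge sequence with B -> + and R -> -.
Sign sequence: +-+-+-
Trace the sign expansion in the surreal number tree, starting from 0:
Edge 1: B (sign +) -> bounds (0, +inf), value = 1
Edge 2: R (sign -) -> bounds (0, 1), value = 1/2
Edge 3: B (sign +) -> bounds (1/2, 1), value = 3/4
Edge 4: R (sign -) -> bounds (1/2, 3/4), value = 5/8
Edge 5: B (sign +) -> bounds (5/8, 3/4), value = 11/16
Edge 6: R (sign -) -> bounds (5/8, 11/16), value = 21/32
Game value = 21/32

21/32


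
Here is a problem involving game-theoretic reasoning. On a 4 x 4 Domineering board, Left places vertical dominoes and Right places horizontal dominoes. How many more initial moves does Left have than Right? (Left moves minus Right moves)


Board is 4 x 4 (rows x cols).
Left (vertical) placements: (rows-1) * cols = 3 * 4 = 12
Right (horizontal) placements: rows * (cols-1) = 4 * 3 = 12
Advantage = Left - Right = 12 - 12 = 0

0


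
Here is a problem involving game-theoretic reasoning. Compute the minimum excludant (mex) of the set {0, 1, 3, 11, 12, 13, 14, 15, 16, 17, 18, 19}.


Set = {0, 1, 3, 11, 12, 13, 14, 15, 16, 17, 18, 19}
0 is in the set.
1 is in the set.
2 is NOT in the set. This is the mex.
mex = 2

2


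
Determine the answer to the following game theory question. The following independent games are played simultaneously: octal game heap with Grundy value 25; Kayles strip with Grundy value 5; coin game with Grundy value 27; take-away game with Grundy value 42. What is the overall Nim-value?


By the Sprague-Grundy theorem, the Grundy value of a sum of games is the XOR of individual Grundy values.
octal game heap: Grundy value = 25. Running XOR: 0 XOR 25 = 25
Kayles strip: Grundy value = 5. Running XOR: 25 XOR 5 = 28
coin game: Grundy value = 27. Running XOR: 28 XOR 27 = 7
take-away game: Grundy value = 42. Running XOR: 7 XOR 42 = 45
The combined Grundy value is 45.

45


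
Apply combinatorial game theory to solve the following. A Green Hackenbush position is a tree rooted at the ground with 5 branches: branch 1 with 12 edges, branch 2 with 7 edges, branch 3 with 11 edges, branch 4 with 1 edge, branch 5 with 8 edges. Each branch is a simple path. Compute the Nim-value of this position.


The tree has 5 branches from the ground vertex.
In Green Hackenbush, the Nim-value of a simple path of length k is k.
Branch 1: length 12, Nim-value = 12
Branch 2: length 7, Nim-value = 7
Branch 3: length 11, Nim-value = 11
Branch 4: length 1, Nim-value = 1
Branch 5: length 8, Nim-value = 8
Total Nim-value = XOR of all branch values:
0 XOR 12 = 12
12 XOR 7 = 11
11 XOR 11 = 0
0 XOR 1 = 1
1 XOR 8 = 9
Nim-value of the tree = 9

9


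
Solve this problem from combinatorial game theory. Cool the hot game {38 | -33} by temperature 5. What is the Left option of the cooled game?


Original game: {38 | -33} (a switch {a | b} with a > b).
Cooling by t (for t below the temperature (a - b)/2 = 71/2) taxes each move by t: {a | b} cooled by t is {a - t | b + t}.
Cooling amount: t = 5
Cooled Left option: 38 - 5 = 33
Cooled Right option: -33 + 5 = -28
Cooled game: {33 | -28}
Left option = 33

33


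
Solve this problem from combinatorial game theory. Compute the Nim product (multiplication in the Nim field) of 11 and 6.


Nim multiplication is bilinear over XOR: (u XOR v) * w = (u*w) XOR (v*w).
So we split each operand into its bit components and XOR the pairwise Nim products.
11 = 1 + 2 + 8 (as XOR of powers of 2).
6 = 2 + 4 (as XOR of powers of 2).
Using the standard Nim-product table on single bits:
  2*2 = 3,   2*4 = 8,   2*8 = 12,
  4*4 = 6,   4*8 = 11,  8*8 = 13,
and  1*x = x (identity), k*l = l*k (commutative).
Pairwise Nim products:
  1 * 2 = 2
  1 * 4 = 4
  2 * 2 = 3
  2 * 4 = 8
  8 * 2 = 12
  8 * 4 = 11
XOR them: 2 XOR 4 XOR 3 XOR 8 XOR 12 XOR 11 = 10.
Result: 11 * 6 = 10 (in Nim).

10


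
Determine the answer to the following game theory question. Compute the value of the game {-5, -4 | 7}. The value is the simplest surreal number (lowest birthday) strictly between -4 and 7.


Left options: {-5, -4}, max = -4
Right options: {7}, min = 7
All options are numbers and max(Left) < min(Right), so by the simplicity theorem the value is the simplest (earliest-born) number strictly between -4 and 7.
Integers -3 through 6 all lie strictly between -4 and 7.
Among integers, the simplest (lowest birthday = smallest |n|; 0 is born on day 0, +-n on day n) is 0.
No non-integer in the interval can be simpler: if x is a non-integer in the interval, then floor(x) or ceil(x) also lies in the interval (the interval contains an integer), and both are proper prefixes of x's sign expansion, i.e. born earlier. So the game value is 0.
Game value = 0

0


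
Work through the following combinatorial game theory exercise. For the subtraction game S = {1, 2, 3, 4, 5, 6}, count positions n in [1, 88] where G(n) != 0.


Subtraction set S = {1, 2, 3, 4, 5, 6}, so G(n) = n mod 7.
G(n) = 0 when n is a multiple of 7.
Multiples of 7 in [1, 88]: 12
N-positions (nonzero Grundy) = 88 - 12 = 76

76


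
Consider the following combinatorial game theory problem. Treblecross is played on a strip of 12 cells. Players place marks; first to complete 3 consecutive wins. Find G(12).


Treblecross: place X on empty cells; 3-in-a-row wins.
Playing within two cells of an existing X lets the opponent win at once, so sensible play treats the cells i-2..i+2 around each X as dead. The player left with no safe cell loses, so this is a normal-play take-away game on strips of safe cells.
Placing X at cell i (0-indexed) of a strip of k safe cells leaves independent strips of sizes max(0, i-2) and max(0, k-i-3). Hence G(k) = mex{ G(max(0,i-2)) XOR G(max(0,k-i-3)) : 0 <= i < k }, with G(0) = 0.
G(1): splits (0,0):0^0=0 -> mex({0}) = 1
G(2): splits (0,0):0^0=0 -> mex({0}) = 1
G(3): splits (0,0):0^0=0 -> mex({0}) = 1
G(4): splits (0,1):0^1=1 (0,0):0^0=0 -> mex({0, 1}) = 2
G(5): splits (0,2):0^1=1 (0,1):0^1=1 (0,0):0^0=0 -> mex({0, 1}) = 2
G(6) = mex({1}) = 0
G(7) = mex({0, 1, 2}) = 3
G(8) = mex({0, 1, 2}) = 3
G(9) = mex({0, 2}) = 1
G(10) = mex({0, 2, 3}) = 1
G(11) = mex({0, 3}) = 1
G(12) = mex({1, 3}) = 0
Therefore G(12) = 0.

0


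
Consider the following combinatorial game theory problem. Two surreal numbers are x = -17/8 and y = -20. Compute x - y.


x = -17/8, y = -20
Converting to common denominator: 8
x = -17/8, y = -160/8
x - y = -17/8 - -20 = 143/8

143/8


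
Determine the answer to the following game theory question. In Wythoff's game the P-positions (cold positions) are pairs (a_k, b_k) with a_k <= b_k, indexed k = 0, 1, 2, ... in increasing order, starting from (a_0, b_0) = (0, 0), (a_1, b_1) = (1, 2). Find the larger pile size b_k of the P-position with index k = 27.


By Wythoff's theorem, a_k = floor(k * phi) and b_k = floor(k * phi^2) = a_k + k, where phi = (1 + sqrt(5))/2 is the golden ratio.
phi = (1 + sqrt(5))/2 = 1.618034
phi^2 = phi + 1 = 2.618034
k = 27
k * phi^2 = 27 * 2.618034 = 70.686918
b_27 = floor(k * phi^2) = 70 (check: a_27 + k = 43 + 27 = 70)

70


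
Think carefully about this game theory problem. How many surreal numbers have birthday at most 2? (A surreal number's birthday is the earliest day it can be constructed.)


Day 0: {|} = 0 is born. Count = 1.
Day n: the number of surreal numbers born by day n is 2^(n+1) - 1.
By day 0: 2^1 - 1 = 1
By day 1: 2^2 - 1 = 3
By day 2: 2^3 - 1 = 7
By day 2: 7 surreal numbers.

7


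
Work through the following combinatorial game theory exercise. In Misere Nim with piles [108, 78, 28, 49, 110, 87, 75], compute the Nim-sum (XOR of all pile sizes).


We need the XOR (exclusive or) of all pile sizes.
After XOR-ing pile 1 (size 108): 0 XOR 108 = 108
After XOR-ing pile 2 (size 78): 108 XOR 78 = 34
After XOR-ing pile 3 (size 28): 34 XOR 28 = 62
After XOR-ing pile 4 (size 49): 62 XOR 49 = 15
After XOR-ing pile 5 (size 110): 15 XOR 110 = 97
After XOR-ing pile 6 (size 87): 97 XOR 87 = 54
After XOR-ing pile 7 (size 75): 54 XOR 75 = 125
The Nim-value of this position is 125.

125


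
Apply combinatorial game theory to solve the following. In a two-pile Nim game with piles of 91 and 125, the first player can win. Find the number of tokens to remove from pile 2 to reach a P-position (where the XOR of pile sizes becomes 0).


Piles: 91 and 125
Current XOR: 91 XOR 125 = 38 (non-zero, so this is an N-position).
To make the XOR zero, we need to find a move that balances the piles.
For pile 2 (size 125): target = 125 XOR 38 = 91
We reduce pile 2 from 125 to 91.
Tokens removed: 125 - 91 = 34
Verification: 91 XOR 91 = 0

34


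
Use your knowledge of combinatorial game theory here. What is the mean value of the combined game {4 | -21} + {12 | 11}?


G1 = {4 | -21}, G2 = {12 | 11}
Each is a switch {a | b} with numbers a > b; its mean value is (a + b)/2, and mean value is additive over game sums: m(G1 + G2) = m(G1) + m(G2).
Mean of G1 = (4 + (-21))/2 = -17/2 = -17/2
Mean of G2 = (12 + (11))/2 = 23/2 = 23/2
Mean of G1 + G2 = -17/2 + 23/2 = 3

3


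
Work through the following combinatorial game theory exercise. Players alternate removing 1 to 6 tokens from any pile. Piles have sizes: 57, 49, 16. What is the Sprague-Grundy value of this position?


Subtraction set: {1, 2, 3, 4, 5, 6}
For this subtraction set, G(n) = n mod 7 (period = max + 1 = 7).
Pile 1 (size 57): G(57) = 57 mod 7 = 1
Pile 2 (size 49): G(49) = 49 mod 7 = 0
Pile 3 (size 16): G(16) = 16 mod 7 = 2
Total Grundy value = XOR of all: 1 XOR 0 XOR 2 = 3

3


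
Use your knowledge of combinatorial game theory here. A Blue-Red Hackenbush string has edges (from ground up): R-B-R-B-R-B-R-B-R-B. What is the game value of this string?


Edges (from ground): R-B-R-B-R-B-R-B-R-B
By Berlekamp's sign-expansion rule, a Blue-Red Hackenbush stalk has the value of the surreal number whose sign sequence is the edge sequence with B -> + and R -> -.
Sign sequence: -+-+-+-+-+
Trace the sign expansion in the surreal number tree, starting from 0:
Edge 1: R (sign -) -> bounds (-inf, 0), value = -1
Edge 2: B (sign +) -> bounds (-1, 0), value = -1/2
Edge 3: R (sign -) -> bounds (-1, -1/2), value = -3/4
Edge 4: B (sign +) -> bounds (-3/4, -1/2), value = -5/8
Edge 5: R (sign -) -> bounds (-3/4, -5/8), value = -11/16
Edge 6: B (sign +) -> bounds (-11/16, -5/8), value = -21/32
Edge 7: R (sign -) -> bounds (-11/16, -21/32), value = -43/64
Edge 8: B (sign +) -> bounds (-43/64, -21/32), value = -85/128
Edge 9: R (sign -) -> bounds (-43/64, -85/128), value = -171/256
Edge 10: B (sign +) -> bounds (-171/256, -85/128), value = -341/512
Game value = -341/512

-341/512


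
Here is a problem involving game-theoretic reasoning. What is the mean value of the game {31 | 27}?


Game = {31 | 27}, a switch {a | b} with numbers a > b.
Its thermograph has left wall a - t and right wall b + t, which meet at t = (a - b)/2, where both equal (a + b)/2. So the mast (mean value) is at (a + b)/2.
Mean = (31 + (27))/2 = 58/2 = 29

29


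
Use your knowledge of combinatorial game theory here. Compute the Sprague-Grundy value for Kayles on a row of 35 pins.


Kayles: a move removes 1 or 2 adjacent pins from a contiguous row.
Removing pins from a row of k leaves two independent rows (a, b) with a + b = k - 1 (one pin) or a + b = k - 2 (two pins); an end removal gives a = 0.
By Sprague-Grundy, G(k) = mex{ G(a) XOR G(b) } over all these splits. G(0) = 0.
G(1): splits (0,0):0^0=0 -> mex({0}) = 1
G(2): splits (0,1):0^1=1 (0,0):0^0=0 -> mex({0, 1}) = 2
G(3): splits (0,2):0^2=2 (1,1):1^1=0 (0,1):0^1=1 -> mex({0, 1, 2}) = 3
G(4): splits (0,3):0^3=3 (1,2):1^2=3 (0,2):0^2=2 (1,1):1^1=0 -> mex({0, 2, 3}) = 1
G(5): splits (0,4):0^1=1 (1,3):1^3=2 (2,2):2^2=0 (0,3):0^3=3 (1,2):1^2=3 -> mex({0, 1, 2, 3}) = 4
G(6) = mex({0, 1, 2, 4}) = 3
G(7) = mex({0, 1, 3, 4, 5}) = 2
G(8) = mex({0, 2, 3, 5, 6}) = 1
G(9) = mex({0, 1, 2, 3, 6, 7}) = 4
G(10) = mex({0, 1, 3, 4, 5, 7}) = 2
G(11) = mex({0, 1, 2, 3, 4, 5}) = 6
G(12) = mex({0, 1, 2, 3, 5, 6, 7}) = 4
G(13) = mex({0, 2, 3, 4, 6, 7}) = 1
G(14) = mex({0, 1, 4, 5, 6, 7}) = 2
G(15) = mex({0, 1, 2, 3, 4, 5, 6}) = 7
G(16) = mex({0, 2, 3, 5, 6, 7}) = 1
G(17) = mex({0, 1, 2, 3, 5, 6, 7}) = 4
G(18) = mex({0, 1, 2, 4, 5, 6}) = 3
G(19) = mex({0, 1, 3, 4, 5, 7}) = 2
G(20) = mex({0, 2, 3, 4, 5, 6, 7}) = 1
G(21) = mex({0, 1, 2, 3, 5, 6, 7}) = 4
G(22) = mex({0, 1, 2, 3, 4, 5, 7}) = 6
G(23) = mex({0, 1, 2, 3, 4, 5, 6}) = 7
G(24) = mex({0, 1, 2, 3, 5, 6, 7}) = 4
G(25) = mex({0, 2, 3, 4, 6, 7}) = 1
G(26) = mex({0, 1, 3, 4, 5, 6, 7}) = 2
G(27) = mex({0, 1, 2, 3, 4, 5, 6, 7}) = 8
G(28) = mex({0, 1, 2, 3, 4, 6, 7, 8}) = 5
G(29) = mex({0, 1, 2, 3, 5, 6, 7, 8, 9}) = 4
G(30) = mex({0, 1, 2, 3, 4, 5, 6, 9, 10}) = 7
G(31) = mex({0, 1, 3, 4, 5, 7, 10, 11}) = 2
G(32) = mex({0, 2, 3, 4, 5, 6, 7, 9, 11}) = 1
G(33) = mex({0, 1, 2, 3, 4, 5, 6, 7, 9, 12}) = 8
G(34) = mex({0, 1, 2, 3, 4, 5, 7, 8, 11, 12}) = 6
G(35) = mex({0, 1, 2, 3, 4, 5, 6, 8, 9, 10, 11}) = 7
Therefore G(35) = 7.

7


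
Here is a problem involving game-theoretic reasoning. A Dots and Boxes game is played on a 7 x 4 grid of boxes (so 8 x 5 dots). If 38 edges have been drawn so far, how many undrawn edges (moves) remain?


Grid: 7 x 4 boxes, i.e. 8 rows and 5 columns of dots.
Horizontal edges: (rows + 1) * cols = 8 * 4 = 32
Vertical edges: rows * (cols + 1) = 7 * 5 = 35
Total edges: 32 + 35 = 67
Edges drawn: 38
Remaining: 67 - 38 = 29

29


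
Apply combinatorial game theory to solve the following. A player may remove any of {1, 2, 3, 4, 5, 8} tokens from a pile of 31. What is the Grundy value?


The subtraction set is S = {1, 2, 3, 4, 5, 8}.
G(k) = mex{ G(k - s) : s in S, s <= k }. We compute iteratively: G(0) = 0.
G(1) = mex({0}) = 1
G(2) = mex({0, 1}) = 2
G(3) = mex({0, 1, 2}) = 3
G(4) = mex({0, 1, 2, 3}) = 4
G(5) = mex({0, 1, 2, 3, 4}) = 5
G(6) = mex({1, 2, 3, 4, 5}) = 0
G(7) = mex({0, 2, 3, 4, 5}) = 1
G(8) = mex({0, 1, 3, 4, 5}) = 2
G(9) = mex({0, 1, 2, 4, 5}) = 3
G(10) = mex({0, 1, 2, 3, 5}) = 4
G(11) = mex({0, 1, 2, 3, 4}) = 5
G(12) = mex({1, 2, 3, 4, 5}) = 0
G(13) = mex({0, 2, 3, 4, 5}) = 1
Observe that G(6)..G(13) = 0, 1, 2, 3, 4, 5, 0, 1 repeats G(0)..G(7) = 0, 1, 2, 3, 4, 5, 0, 1.
For k >= max(S) = 8, G(k) is determined by the previous 8 values G(k-8)..G(k-1); a window of 8 consecutive values has recurred shifted by 6, so by induction G(k + 6) = G(k) for all k >= 0: the sequence is periodic from the start with period 6.
One period: G(0..5) = 0, 1, 2, 3, 4, 5.
31 mod 6 = 1, so G(31) = G(1) = 1.

1
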